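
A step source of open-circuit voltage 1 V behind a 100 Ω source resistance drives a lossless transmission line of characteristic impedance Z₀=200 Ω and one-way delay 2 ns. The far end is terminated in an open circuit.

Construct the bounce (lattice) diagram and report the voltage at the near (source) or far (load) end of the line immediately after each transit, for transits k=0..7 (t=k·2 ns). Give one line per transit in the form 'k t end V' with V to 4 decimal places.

0 0 source 0.6667
1 2 load 1.3333
2 4 source 1.1111
3 6 load 0.8889
4 8 source 0.9630
5 10 load 1.0370
6 12 source 1.0123
7 14 load 0.9877

Γ_L=1.000000, Γ_S=-0.333333; launch V₁=1·200/300=0.666667
k=0 src: V=0.6667
k=1 load: inc=0.666667, refl=0.666667·1.000000=0.6667; V=0.000000+0.666667+0.666667=1.3333
k=2 src: inc=0.666667, refl=0.666667·-0.333333=-0.2222; V=0.666667+0.666667+-0.222222=1.1111
k=3 load: inc=-0.222222, refl=-0.222222·1.000000=-0.2222; V=1.333333+-0.222222+-0.222222=0.8889
k=4 src: inc=-0.222222, refl=-0.222222·-0.333333=0.0741; V=1.111111+-0.222222+0.074074=0.9630
k=5 load: inc=0.074074, refl=0.074074·1.000000=0.0741; V=0.888889+0.074074+0.074074=1.0370
k=6 src: inc=0.074074, refl=0.074074·-0.333333=-0.0247; V=0.962963+0.074074+-0.024691=1.0123
k=7 load: inc=-0.024691, refl=-0.024691·1.000000=-0.0247; V=1.037037+-0.024691+-0.024691=0.9877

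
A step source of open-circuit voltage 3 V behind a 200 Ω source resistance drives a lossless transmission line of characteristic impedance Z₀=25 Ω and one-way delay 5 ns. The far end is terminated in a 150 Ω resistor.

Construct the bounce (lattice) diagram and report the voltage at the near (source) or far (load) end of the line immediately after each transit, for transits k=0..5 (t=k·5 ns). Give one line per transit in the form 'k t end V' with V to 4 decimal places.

0 0 source 0.3333
1 5 load 0.5714
2 10 source 0.7566
3 15 load 0.8889
4 20 source 0.9918
5 25 load 1.0653

Γ_L=0.714286, Γ_S=0.777778; launch V₁=3·25/225=0.333333
k=0 src: V=0.3333
k=1 load: inc=0.333333, refl=0.333333·0.714286=0.2381; V=0.000000+0.333333+0.238095=0.5714
k=2 src: inc=0.238095, refl=0.238095·0.777778=0.1852; V=0.333333+0.238095+0.185185=0.7566
k=3 load: inc=0.185185, refl=0.185185·0.714286=0.1323; V=0.571429+0.185185+0.132275=0.8889
k=4 src: inc=0.132275, refl=0.132275·0.777778=0.1029; V=0.756614+0.132275+0.102881=0.9918
k=5 load: inc=0.102881, refl=0.102881·0.714286=0.0735; V=0.888889+0.102881+0.073486=1.0653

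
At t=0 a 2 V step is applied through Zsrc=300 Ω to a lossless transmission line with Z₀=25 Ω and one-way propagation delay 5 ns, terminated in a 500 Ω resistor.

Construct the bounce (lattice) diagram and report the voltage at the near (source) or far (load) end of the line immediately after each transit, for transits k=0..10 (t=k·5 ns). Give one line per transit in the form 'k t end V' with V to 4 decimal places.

0 0 source 0.1538
1 5 load 0.2930
2 10 source 0.4108
3 15 load 0.5174
4 20 source 0.6076
5 25 load 0.6891
6 30 source 0.7582
7 35 load 0.8206
8 40 source 0.8735
9 45 load 0.9213
10 50 source 0.9617

Γ_L=0.904762, Γ_S=0.846154; launch V₁=2·25/325=0.153846
k=0 src: V=0.1538
k=1 load: inc=0.153846, refl=0.153846·0.904762=0.1392; V=0.000000+0.153846+0.139194=0.2930
k=2 src: inc=0.139194, refl=0.139194·0.846154=0.1178; V=0.153846+0.139194+0.117780=0.4108
k=3 load: inc=0.117780, refl=0.117780·0.904762=0.1066; V=0.293040+0.117780+0.106563=0.5174
k=4 src: inc=0.106563, refl=0.106563·0.846154=0.0902; V=0.410820+0.106563+0.090168=0.6076
k=5 load: inc=0.090168, refl=0.090168·0.904762=0.0816; V=0.517382+0.090168+0.081581=0.6891
k=6 src: inc=0.081581, refl=0.081581·0.846154=0.0690; V=0.607551+0.081581+0.069030=0.7582
k=7 load: inc=0.069030, refl=0.069030·0.904762=0.0625; V=0.689132+0.069030+0.062456=0.8206
k=8 src: inc=0.062456, refl=0.062456·0.846154=0.0528; V=0.758162+0.062456+0.052847=0.8735
k=9 load: inc=0.052847, refl=0.052847·0.904762=0.0478; V=0.820617+0.052847+0.047814=0.9213
k=10 src: inc=0.047814, refl=0.047814·0.846154=0.0405; V=0.873464+0.047814+0.040458=0.9617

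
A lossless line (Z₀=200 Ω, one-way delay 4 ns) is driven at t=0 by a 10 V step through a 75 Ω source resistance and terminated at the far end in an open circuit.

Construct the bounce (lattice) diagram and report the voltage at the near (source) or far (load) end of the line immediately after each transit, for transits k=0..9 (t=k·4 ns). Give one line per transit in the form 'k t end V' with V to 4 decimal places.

0 0 source 7.2727
1 4 load 14.5455
2 8 source 11.2397
3 12 load 7.9339
4 16 source 9.4365
5 20 load 10.9391
6 24 source 10.2561
7 28 load 9.5731
8 32 source 9.8836
9 36 load 10.1940

Γ_L=1.000000, Γ_S=-0.454545; launch V₁=10·200/275=7.272727
k=0 src: V=7.2727
k=1 load: inc=7.272727, refl=7.272727·1.000000=7.2727; V=0.000000+7.272727+7.272727=14.5455
k=2 src: inc=7.272727, refl=7.272727·-0.454545=-3.3058; V=7.272727+7.272727+-3.305785=11.2397
k=3 load: inc=-3.305785, refl=-3.305785·1.000000=-3.3058; V=14.545455+-3.305785+-3.305785=7.9339
k=4 src: inc=-3.305785, refl=-3.305785·-0.454545=1.5026; V=11.239669+-3.305785+1.502630=9.4365
k=5 load: inc=1.502630, refl=1.502630·1.000000=1.5026; V=7.933884+1.502630+1.502630=10.9391
k=6 src: inc=1.502630, refl=1.502630·-0.454545=-0.6830; V=9.436514+1.502630+-0.683013=10.2561
k=7 load: inc=-0.683013, refl=-0.683013·1.000000=-0.6830; V=10.939144+-0.683013+-0.683013=9.5731
k=8 src: inc=-0.683013, refl=-0.683013·-0.454545=0.3105; V=10.256130+-0.683013+0.310461=9.8836
k=9 load: inc=0.310461, refl=0.310461·1.000000=0.3105; V=9.573117+0.310461+0.310461=10.1940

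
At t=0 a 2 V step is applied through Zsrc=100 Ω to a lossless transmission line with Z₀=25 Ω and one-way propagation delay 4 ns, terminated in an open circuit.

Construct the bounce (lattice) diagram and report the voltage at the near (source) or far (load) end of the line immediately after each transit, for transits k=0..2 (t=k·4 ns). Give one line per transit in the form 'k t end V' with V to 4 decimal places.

0 0 source 0.4000
1 4 load 0.8000
2 8 source 1.0400

Γ_L=1.000000, Γ_S=0.600000; launch V₁=2·25/125=0.400000
k=0 src: V=0.4000
k=1 load: inc=0.400000, refl=0.400000·1.000000=0.4000; V=0.000000+0.400000+0.400000=0.8000
k=2 src: inc=0.400000, refl=0.400000·0.600000=0.2400; V=0.400000+0.400000+0.240000=1.0400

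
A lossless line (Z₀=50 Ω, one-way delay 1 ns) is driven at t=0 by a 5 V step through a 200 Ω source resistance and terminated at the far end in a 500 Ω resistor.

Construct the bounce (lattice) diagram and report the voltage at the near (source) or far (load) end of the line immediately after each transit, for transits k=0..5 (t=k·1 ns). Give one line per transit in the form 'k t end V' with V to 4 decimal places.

0 0 source 1.0000
1 1 load 1.8182
2 2 source 2.3091
3 3 load 2.7107
4 4 source 2.9517
5 5 load 3.1489

Γ_L=0.818182, Γ_S=0.600000; launch V₁=5·50/250=1.000000
k=0 src: V=1.0000
k=1 load: inc=1.000000, refl=1.000000·0.818182=0.8182; V=0.000000+1.000000+0.818182=1.8182
k=2 src: inc=0.818182, refl=0.818182·0.600000=0.4909; V=1.000000+0.818182+0.490909=2.3091
k=3 load: inc=0.490909, refl=0.490909·0.818182=0.4017; V=1.818182+0.490909+0.401653=2.7107
k=4 src: inc=0.401653, refl=0.401653·0.600000=0.2410; V=2.309091+0.401653+0.240992=2.9517
k=5 load: inc=0.240992, refl=0.240992·0.818182=0.1972; V=2.710744+0.240992+0.197175=3.1489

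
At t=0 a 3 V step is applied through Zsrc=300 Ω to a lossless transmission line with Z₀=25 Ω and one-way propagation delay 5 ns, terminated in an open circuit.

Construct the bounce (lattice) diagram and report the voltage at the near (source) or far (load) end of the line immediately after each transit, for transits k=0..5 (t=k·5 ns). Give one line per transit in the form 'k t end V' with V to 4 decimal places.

0 0 source 0.2308
1 5 load 0.4615
2 10 source 0.6568
3 15 load 0.8521
4 20 source 1.0173
5 25 load 1.1825

Γ_L=1.000000, Γ_S=0.846154; launch V₁=3·25/325=0.230769
k=0 src: V=0.2308
k=1 load: inc=0.230769, refl=0.230769·1.000000=0.2308; V=0.000000+0.230769+0.230769=0.4615
k=2 src: inc=0.230769, refl=0.230769·0.846154=0.1953; V=0.230769+0.230769+0.195266=0.6568
k=3 load: inc=0.195266, refl=0.195266·1.000000=0.1953; V=0.461538+0.195266+0.195266=0.8521
k=4 src: inc=0.195266, refl=0.195266·0.846154=0.1652; V=0.656805+0.195266+0.165225=1.0173
k=5 load: inc=0.165225, refl=0.165225·1.000000=0.1652; V=0.852071+0.165225+0.165225=1.1825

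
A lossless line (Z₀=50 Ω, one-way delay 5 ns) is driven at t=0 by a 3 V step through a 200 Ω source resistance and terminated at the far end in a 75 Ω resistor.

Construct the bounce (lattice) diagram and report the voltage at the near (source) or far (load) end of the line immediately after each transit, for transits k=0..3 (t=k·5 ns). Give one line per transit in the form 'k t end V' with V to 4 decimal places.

0 0 source 0.6000
1 5 load 0.7200
2 10 source 0.7920
3 15 load 0.8064

Γ_L=0.200000, Γ_S=0.600000; launch V₁=3·50/250=0.600000
k=0 src: V=0.6000
k=1 load: inc=0.600000, refl=0.600000·0.200000=0.1200; V=0.000000+0.600000+0.120000=0.7200
k=2 src: inc=0.120000, refl=0.120000·0.600000=0.0720; V=0.600000+0.120000+0.072000=0.7920
k=3 load: inc=0.072000, refl=0.072000·0.200000=0.0144; V=0.720000+0.072000+0.014400=0.8064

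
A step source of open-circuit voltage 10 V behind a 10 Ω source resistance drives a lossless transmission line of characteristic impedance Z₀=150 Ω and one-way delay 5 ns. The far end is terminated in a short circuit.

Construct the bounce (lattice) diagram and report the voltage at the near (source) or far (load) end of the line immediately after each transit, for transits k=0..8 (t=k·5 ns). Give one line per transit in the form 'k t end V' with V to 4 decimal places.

0 0 source 9.3750
1 5 load 0.0000
2 10 source 8.2031
3 15 load 0.0000
4 20 source 7.1777
5 25 load 0.0000
6 30 source 6.2805
7 35 load 0.0000
8 40 source 5.4955

Γ_L=-1.000000, Γ_S=-0.875000; launch V₁=10·150/160=9.375000
k=0 src: V=9.3750
k=1 load: inc=9.375000, refl=9.375000·-1.000000=-9.3750; V=0.000000+9.375000+-9.375000=0.0000
k=2 src: inc=-9.375000, refl=-9.375000·-0.875000=8.2031; V=9.375000+-9.375000+8.203125=8.2031
k=3 load: inc=8.203125, refl=8.203125·-1.000000=-8.2031; V=0.000000+8.203125+-8.203125=0.0000
k=4 src: inc=-8.203125, refl=-8.203125·-0.875000=7.1777; V=8.203125+-8.203125+7.177734=7.1777
k=5 load: inc=7.177734, refl=7.177734·-1.000000=-7.1777; V=0.000000+7.177734+-7.177734=0.0000
k=6 src: inc=-7.177734, refl=-7.177734·-0.875000=6.2805; V=7.177734+-7.177734+6.280518=6.2805
k=7 load: inc=6.280518, refl=6.280518·-1.000000=-6.2805; V=0.000000+6.280518+-6.280518=0.0000
k=8 src: inc=-6.280518, refl=-6.280518·-0.875000=5.4955; V=6.280518+-6.280518+5.495453=5.4955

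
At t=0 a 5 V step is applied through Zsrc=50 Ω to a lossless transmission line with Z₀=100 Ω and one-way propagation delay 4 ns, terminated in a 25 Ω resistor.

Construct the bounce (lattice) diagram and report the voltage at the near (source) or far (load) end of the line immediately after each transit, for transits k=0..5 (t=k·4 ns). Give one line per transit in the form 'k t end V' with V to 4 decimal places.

0 0 source 3.3333
1 4 load 1.3333
2 8 source 2.0000
3 12 load 1.6000
4 16 source 1.7333
5 20 load 1.6533

Γ_L=-0.600000, Γ_S=-0.333333; launch V₁=5·100/150=3.333333
k=0 src: V=3.3333
k=1 load: inc=3.333333, refl=3.333333·-0.600000=-2.0000; V=0.000000+3.333333+-2.000000=1.3333
k=2 src: inc=-2.000000, refl=-2.000000·-0.333333=0.6667; V=3.333333+-2.000000+0.666667=2.0000
k=3 load: inc=0.666667, refl=0.666667·-0.600000=-0.4000; V=1.333333+0.666667+-0.400000=1.6000
k=4 src: inc=-0.400000, refl=-0.400000·-0.333333=0.1333; V=2.000000+-0.400000+0.133333=1.7333
k=5 load: inc=0.133333, refl=0.133333·-0.600000=-0.0800; V=1.600000+0.133333+-0.080000=1.6533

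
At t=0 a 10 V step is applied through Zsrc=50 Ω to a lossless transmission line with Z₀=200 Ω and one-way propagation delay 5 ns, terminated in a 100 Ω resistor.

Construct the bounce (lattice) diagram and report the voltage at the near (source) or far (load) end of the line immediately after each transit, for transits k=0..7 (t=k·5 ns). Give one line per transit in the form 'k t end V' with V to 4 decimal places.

Γ_L=-0.333333, Γ_S=-0.600000; launch V₁=10·200/250=8.000000
k=0 src: V=8.0000
k=1 load: inc=8.000000, refl=8.000000·-0.333333=-2.6667; V=0.000000+8.000000+-2.666667=5.3333
k=2 src: inc=-2.666667, refl=-2.666667·-0.600000=1.6000; V=8.000000+-2.666667+1.600000=6.9333
k=3 load: inc=1.600000, refl=1.600000·-0.333333=-0.5333; V=5.333333+1.600000+-0.533333=6.4000
k=4 src: inc=-0.533333, refl=-0.533333·-0.600000=0.3200; V=6.933333+-0.533333+0.320000=6.7200
k=5 load: inc=0.320000, refl=0.320000·-0.333333=-0.1067; V=6.400000+0.320000+-0.106667=6.6133
k=6 src: inc=-0.106667, refl=-0.106667·-0.600000=0.0640; V=6.720000+-0.106667+0.064000=6.6773
k=7 load: inc=0.064000, refl=0.064000·-0.333333=-0.0213; V=6.613333+0.064000+-0.021333=6.6560

0 0 source 8.0000
1 5 load 5.3333
2 10 source 6.9333
3 15 load 6.4000
4 20 source 6.7200
5 25 load 6.6133
6 30 source 6.6773
7 35 load 6.6560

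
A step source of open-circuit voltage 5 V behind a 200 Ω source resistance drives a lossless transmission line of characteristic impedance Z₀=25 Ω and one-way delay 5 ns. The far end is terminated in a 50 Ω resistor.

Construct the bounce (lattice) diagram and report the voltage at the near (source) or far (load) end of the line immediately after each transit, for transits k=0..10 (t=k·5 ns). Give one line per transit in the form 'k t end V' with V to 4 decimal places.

0 0 source 0.5556
1 5 load 0.7407
2 10 source 0.8848
3 15 load 0.9328
4 20 source 0.9701
5 25 load 0.9826
6 30 source 0.9923
7 35 load 0.9955
8 40 source 0.9980
9 45 load 0.9988
10 50 source 0.9995

Γ_L=0.333333, Γ_S=0.777778; launch V₁=5·25/225=0.555556
k=0 src: V=0.5556
k=1 load: inc=0.555556, refl=0.555556·0.333333=0.1852; V=0.000000+0.555556+0.185185=0.7407
k=2 src: inc=0.185185, refl=0.185185·0.777778=0.1440; V=0.555556+0.185185+0.144033=0.8848
k=3 load: inc=0.144033, refl=0.144033·0.333333=0.0480; V=0.740741+0.144033+0.048011=0.9328
k=4 src: inc=0.048011, refl=0.048011·0.777778=0.0373; V=0.884774+0.048011+0.037342=0.9701
k=5 load: inc=0.037342, refl=0.037342·0.333333=0.0124; V=0.932785+0.037342+0.012447=0.9826
k=6 src: inc=0.012447, refl=0.012447·0.777778=0.0097; V=0.970127+0.012447+0.009681=0.9923
k=7 load: inc=0.009681, refl=0.009681·0.333333=0.0032; V=0.982574+0.009681+0.003227=0.9955
k=8 src: inc=0.003227, refl=0.003227·0.777778=0.0025; V=0.992255+0.003227+0.002510=0.9980
k=9 load: inc=0.002510, refl=0.002510·0.333333=0.0008; V=0.995482+0.002510+0.000837=0.9988
k=10 src: inc=0.000837, refl=0.000837·0.777778=0.0007; V=0.997992+0.000837+0.000651=0.9995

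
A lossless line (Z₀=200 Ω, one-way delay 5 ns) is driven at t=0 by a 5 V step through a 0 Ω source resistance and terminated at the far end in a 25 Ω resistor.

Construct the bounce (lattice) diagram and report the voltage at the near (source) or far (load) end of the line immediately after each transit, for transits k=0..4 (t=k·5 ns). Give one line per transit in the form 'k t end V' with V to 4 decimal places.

0 0 source 5.0000
1 5 load 1.1111
2 10 source 5.0000
3 15 load 1.9753
4 20 source 5.0000

Γ_L=-0.777778, Γ_S=-1.000000; launch V₁=5·200/200=5.000000
k=0 src: V=5.0000
k=1 load: inc=5.000000, refl=5.000000·-0.777778=-3.8889; V=0.000000+5.000000+-3.888889=1.1111
k=2 src: inc=-3.888889, refl=-3.888889·-1.000000=3.8889; V=5.000000+-3.888889+3.888889=5.0000
k=3 load: inc=3.888889, refl=3.888889·-0.777778=-3.0247; V=1.111111+3.888889+-3.024691=1.9753
k=4 src: inc=-3.024691, refl=-3.024691·-1.000000=3.0247; V=5.000000+-3.024691+3.024691=5.0000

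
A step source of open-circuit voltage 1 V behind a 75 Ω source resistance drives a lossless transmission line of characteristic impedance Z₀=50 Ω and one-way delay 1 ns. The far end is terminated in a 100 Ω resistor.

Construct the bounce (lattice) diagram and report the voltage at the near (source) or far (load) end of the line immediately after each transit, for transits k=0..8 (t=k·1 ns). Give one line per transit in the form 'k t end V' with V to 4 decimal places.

0 0 source 0.4000
1 1 load 0.5333
2 2 source 0.5600
3 3 load 0.5689
4 4 source 0.5707
5 5 load 0.5713
6 6 source 0.5714
7 7 load 0.5714
8 8 source 0.5714

Γ_L=0.333333, Γ_S=0.200000; launch V₁=1·50/125=0.400000
k=0 src: V=0.4000
k=1 load: inc=0.400000, refl=0.400000·0.333333=0.1333; V=0.000000+0.400000+0.133333=0.5333
k=2 src: inc=0.133333, refl=0.133333·0.200000=0.0267; V=0.400000+0.133333+0.026667=0.5600
k=3 load: inc=0.026667, refl=0.026667·0.333333=0.0089; V=0.533333+0.026667+0.008889=0.5689
k=4 src: inc=0.008889, refl=0.008889·0.200000=0.0018; V=0.560000+0.008889+0.001778=0.5707
k=5 load: inc=0.001778, refl=0.001778·0.333333=0.0006; V=0.568889+0.001778+0.000593=0.5713
k=6 src: inc=0.000593, refl=0.000593·0.200000=0.0001; V=0.570667+0.000593+0.000119=0.5714
k=7 load: inc=0.000119, refl=0.000119·0.333333=0.0000; V=0.571259+0.000119+0.000040=0.5714
k=8 src: inc=0.000040, refl=0.000040·0.200000=0.0000; V=0.571378+0.000040+0.000008=0.5714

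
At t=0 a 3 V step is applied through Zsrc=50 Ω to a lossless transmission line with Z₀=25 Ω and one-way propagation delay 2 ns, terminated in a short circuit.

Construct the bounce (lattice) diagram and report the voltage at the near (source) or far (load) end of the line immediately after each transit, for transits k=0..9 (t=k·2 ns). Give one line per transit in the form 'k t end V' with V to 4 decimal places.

Γ_L=-1.000000, Γ_S=0.333333; launch V₁=3·25/75=1.000000
k=0 src: V=1.0000
k=1 load: inc=1.000000, refl=1.000000·-1.000000=-1.0000; V=0.000000+1.000000+-1.000000=0.0000
k=2 src: inc=-1.000000, refl=-1.000000·0.333333=-0.3333; V=1.000000+-1.000000+-0.333333=-0.3333
k=3 load: inc=-0.333333, refl=-0.333333·-1.000000=0.3333; V=0.000000+-0.333333+0.333333=0.0000
k=4 src: inc=0.333333, refl=0.333333·0.333333=0.1111; V=-0.333333+0.333333+0.111111=0.1111
k=5 load: inc=0.111111, refl=0.111111·-1.000000=-0.1111; V=0.000000+0.111111+-0.111111=0.0000
k=6 src: inc=-0.111111, refl=-0.111111·0.333333=-0.0370; V=0.111111+-0.111111+-0.037037=-0.0370
k=7 load: inc=-0.037037, refl=-0.037037·-1.000000=0.0370; V=0.000000+-0.037037+0.037037=0.0000
k=8 src: inc=0.037037, refl=0.037037·0.333333=0.0123; V=-0.037037+0.037037+0.012346=0.0123
k=9 load: inc=0.012346, refl=0.012346·-1.000000=-0.0123; V=0.000000+0.012346+-0.012346=0.0000

0 0 source 1.0000
1 2 load 0.0000
2 4 source -0.3333
3 6 load 0.0000
4 8 source 0.1111
5 10 load 0.0000
6 12 source -0.0370
7 14 load 0.0000
8 16 source 0.0123
9 18 load 0.0000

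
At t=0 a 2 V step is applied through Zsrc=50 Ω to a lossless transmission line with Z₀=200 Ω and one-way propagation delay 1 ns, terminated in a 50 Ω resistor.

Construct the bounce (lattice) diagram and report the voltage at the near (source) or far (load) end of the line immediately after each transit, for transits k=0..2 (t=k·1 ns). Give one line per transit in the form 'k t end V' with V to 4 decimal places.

Γ_L=-0.600000, Γ_S=-0.600000; launch V₁=2·200/250=1.600000
k=0 src: V=1.6000
k=1 load: inc=1.600000, refl=1.600000·-0.600000=-0.9600; V=0.000000+1.600000+-0.960000=0.6400
k=2 src: inc=-0.960000, refl=-0.960000·-0.600000=0.5760; V=1.600000+-0.960000+0.576000=1.2160

0 0 source 1.6000
1 1 load 0.6400
2 2 source 1.2160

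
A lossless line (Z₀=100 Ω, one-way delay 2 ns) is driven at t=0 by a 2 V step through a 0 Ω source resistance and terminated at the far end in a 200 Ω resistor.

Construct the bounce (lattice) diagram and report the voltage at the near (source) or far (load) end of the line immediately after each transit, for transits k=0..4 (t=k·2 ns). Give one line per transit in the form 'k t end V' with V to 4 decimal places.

Γ_L=0.333333, Γ_S=-1.000000; launch V₁=2·100/100=2.000000
k=0 src: V=2.0000
k=1 load: inc=2.000000, refl=2.000000·0.333333=0.6667; V=0.000000+2.000000+0.666667=2.6667
k=2 src: inc=0.666667, refl=0.666667·-1.000000=-0.6667; V=2.000000+0.666667+-0.666667=2.0000
k=3 load: inc=-0.666667, refl=-0.666667·0.333333=-0.2222; V=2.666667+-0.666667+-0.222222=1.7778
k=4 src: inc=-0.222222, refl=-0.222222·-1.000000=0.2222; V=2.000000+-0.222222+0.222222=2.0000

0 0 source 2.0000
1 2 load 2.6667
2 4 source 2.0000
3 6 load 1.7778
4 8 source 2.0000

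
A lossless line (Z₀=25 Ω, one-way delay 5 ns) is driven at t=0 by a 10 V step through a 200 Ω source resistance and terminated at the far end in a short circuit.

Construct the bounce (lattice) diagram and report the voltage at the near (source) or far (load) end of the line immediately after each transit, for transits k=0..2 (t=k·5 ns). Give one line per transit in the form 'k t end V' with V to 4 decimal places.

Γ_L=-1.000000, Γ_S=0.777778; launch V₁=10·25/225=1.111111
k=0 src: V=1.1111
k=1 load: inc=1.111111, refl=1.111111·-1.000000=-1.1111; V=0.000000+1.111111+-1.111111=0.0000
k=2 src: inc=-1.111111, refl=-1.111111·0.777778=-0.8642; V=1.111111+-1.111111+-0.864198=-0.8642

0 0 source 1.1111
1 5 load 0.0000
2 10 source -0.8642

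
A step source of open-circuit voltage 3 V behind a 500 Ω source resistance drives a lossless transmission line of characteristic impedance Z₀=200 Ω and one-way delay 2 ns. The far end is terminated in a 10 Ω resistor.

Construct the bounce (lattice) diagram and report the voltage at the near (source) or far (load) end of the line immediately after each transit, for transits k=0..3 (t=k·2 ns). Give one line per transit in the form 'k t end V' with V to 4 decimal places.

Γ_L=-0.904762, Γ_S=0.428571; launch V₁=3·200/700=0.857143
k=0 src: V=0.8571
k=1 load: inc=0.857143, refl=0.857143·-0.904762=-0.7755; V=0.000000+0.857143+-0.775510=0.0816
k=2 src: inc=-0.775510, refl=-0.775510·0.428571=-0.3324; V=0.857143+-0.775510+-0.332362=-0.2507
k=3 load: inc=-0.332362, refl=-0.332362·-0.904762=0.3007; V=0.081633+-0.332362+0.300708=0.0500

0 0 source 0.8571
1 2 load 0.0816
2 4 source -0.2507
3 6 load 0.0500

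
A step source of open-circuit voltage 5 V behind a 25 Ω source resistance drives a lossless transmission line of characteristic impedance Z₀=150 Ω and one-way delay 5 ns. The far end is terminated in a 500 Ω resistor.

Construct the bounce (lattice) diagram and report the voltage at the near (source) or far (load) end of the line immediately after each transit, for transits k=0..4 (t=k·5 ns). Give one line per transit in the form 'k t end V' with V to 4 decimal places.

0 0 source 4.2857
1 5 load 6.5934
2 10 source 4.9451
3 15 load 4.0575
4 20 source 4.6915

Γ_L=0.538462, Γ_S=-0.714286; launch V₁=5·150/175=4.285714
k=0 src: V=4.2857
k=1 load: inc=4.285714, refl=4.285714·0.538462=2.3077; V=0.000000+4.285714+2.307692=6.5934
k=2 src: inc=2.307692, refl=2.307692·-0.714286=-1.6484; V=4.285714+2.307692+-1.648352=4.9451
k=3 load: inc=-1.648352, refl=-1.648352·0.538462=-0.8876; V=6.593407+-1.648352+-0.887574=4.0575
k=4 src: inc=-0.887574, refl=-0.887574·-0.714286=0.6340; V=4.945055+-0.887574+0.633981=4.6915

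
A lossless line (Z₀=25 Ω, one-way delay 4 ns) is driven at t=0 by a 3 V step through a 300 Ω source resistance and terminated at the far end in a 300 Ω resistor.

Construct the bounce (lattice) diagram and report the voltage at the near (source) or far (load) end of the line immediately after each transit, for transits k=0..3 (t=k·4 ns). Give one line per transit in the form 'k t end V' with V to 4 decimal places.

0 0 source 0.2308
1 4 load 0.4260
2 8 source 0.5913
3 12 load 0.7311

Γ_L=0.846154, Γ_S=0.846154; launch V₁=3·25/325=0.230769
k=0 src: V=0.2308
k=1 load: inc=0.230769, refl=0.230769·0.846154=0.1953; V=0.000000+0.230769+0.195266=0.4260
k=2 src: inc=0.195266, refl=0.195266·0.846154=0.1652; V=0.230769+0.195266+0.165225=0.5913
k=3 load: inc=0.165225, refl=0.165225·0.846154=0.1398; V=0.426036+0.165225+0.139806=0.7311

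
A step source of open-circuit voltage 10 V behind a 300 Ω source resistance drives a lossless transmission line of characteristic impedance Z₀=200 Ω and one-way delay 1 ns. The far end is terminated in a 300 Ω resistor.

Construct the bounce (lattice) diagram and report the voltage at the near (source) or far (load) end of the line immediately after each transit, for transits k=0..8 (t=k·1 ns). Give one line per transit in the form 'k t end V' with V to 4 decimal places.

Γ_L=0.200000, Γ_S=0.200000; launch V₁=10·200/500=4.000000
k=0 src: V=4.0000
k=1 load: inc=4.000000, refl=4.000000·0.200000=0.8000; V=0.000000+4.000000+0.800000=4.8000
k=2 src: inc=0.800000, refl=0.800000·0.200000=0.1600; V=4.000000+0.800000+0.160000=4.9600
k=3 load: inc=0.160000, refl=0.160000·0.200000=0.0320; V=4.800000+0.160000+0.032000=4.9920
k=4 src: inc=0.032000, refl=0.032000·0.200000=0.0064; V=4.960000+0.032000+0.006400=4.9984
k=5 load: inc=0.006400, refl=0.006400·0.200000=0.0013; V=4.992000+0.006400+0.001280=4.9997
k=6 src: inc=0.001280, refl=0.001280·0.200000=0.0003; V=4.998400+0.001280+0.000256=4.9999
k=7 load: inc=0.000256, refl=0.000256·0.200000=0.0001; V=4.999680+0.000256+0.000051=5.0000
k=8 src: inc=0.000051, refl=0.000051·0.200000=0.0000; V=4.999936+0.000051+0.000010=5.0000

0 0 source 4.0000
1 1 load 4.8000
2 2 source 4.9600
3 3 load 4.9920
4 4 source 4.9984
5 5 load 4.9997
6 6 source 4.9999
7 7 load 5.0000
8 8 source 5.0000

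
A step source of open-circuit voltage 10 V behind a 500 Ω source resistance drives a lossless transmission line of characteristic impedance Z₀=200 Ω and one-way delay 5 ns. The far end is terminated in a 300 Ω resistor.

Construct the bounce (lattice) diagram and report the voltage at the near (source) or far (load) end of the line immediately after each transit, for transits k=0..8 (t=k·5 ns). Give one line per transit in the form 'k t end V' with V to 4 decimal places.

0 0 source 2.8571
1 5 load 3.4286
2 10 source 3.6735
3 15 load 3.7224
4 20 source 3.7434
5 25 load 3.7476
6 30 source 3.7494
7 35 load 3.7498
8 40 source 3.7500

Γ_L=0.200000, Γ_S=0.428571; launch V₁=10·200/700=2.857143
k=0 src: V=2.8571
k=1 load: inc=2.857143, refl=2.857143·0.200000=0.5714; V=0.000000+2.857143+0.571429=3.4286
k=2 src: inc=0.571429, refl=0.571429·0.428571=0.2449; V=2.857143+0.571429+0.244898=3.6735
k=3 load: inc=0.244898, refl=0.244898·0.200000=0.0490; V=3.428571+0.244898+0.048980=3.7224
k=4 src: inc=0.048980, refl=0.048980·0.428571=0.0210; V=3.673469+0.048980+0.020991=3.7434
k=5 load: inc=0.020991, refl=0.020991·0.200000=0.0042; V=3.722449+0.020991+0.004198=3.7476
k=6 src: inc=0.004198, refl=0.004198·0.428571=0.0018; V=3.743440+0.004198+0.001799=3.7494
k=7 load: inc=0.001799, refl=0.001799·0.200000=0.0004; V=3.747638+0.001799+0.000360=3.7498
k=8 src: inc=0.000360, refl=0.000360·0.428571=0.0002; V=3.749438+0.000360+0.000154=3.7500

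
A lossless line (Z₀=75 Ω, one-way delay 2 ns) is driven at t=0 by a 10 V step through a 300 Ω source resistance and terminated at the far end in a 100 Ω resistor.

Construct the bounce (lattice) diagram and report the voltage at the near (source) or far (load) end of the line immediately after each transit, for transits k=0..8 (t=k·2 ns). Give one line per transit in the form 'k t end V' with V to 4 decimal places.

0 0 source 2.0000
1 2 load 2.2857
2 4 source 2.4571
3 6 load 2.4816
4 8 source 2.4963
5 10 load 2.4984
6 12 source 2.4997
7 14 load 2.4999
8 16 source 2.5000

Γ_L=0.142857, Γ_S=0.600000; launch V₁=10·75/375=2.000000
k=0 src: V=2.0000
k=1 load: inc=2.000000, refl=2.000000·0.142857=0.2857; V=0.000000+2.000000+0.285714=2.2857
k=2 src: inc=0.285714, refl=0.285714·0.600000=0.1714; V=2.000000+0.285714+0.171429=2.4571
k=3 load: inc=0.171429, refl=0.171429·0.142857=0.0245; V=2.285714+0.171429+0.024490=2.4816
k=4 src: inc=0.024490, refl=0.024490·0.600000=0.0147; V=2.457143+0.024490+0.014694=2.4963
k=5 load: inc=0.014694, refl=0.014694·0.142857=0.0021; V=2.481633+0.014694+0.002099=2.4984
k=6 src: inc=0.002099, refl=0.002099·0.600000=0.0013; V=2.496327+0.002099+0.001259=2.4997
k=7 load: inc=0.001259, refl=0.001259·0.142857=0.0002; V=2.498426+0.001259+0.000180=2.4999
k=8 src: inc=0.000180, refl=0.000180·0.600000=0.0001; V=2.499685+0.000180+0.000108=2.5000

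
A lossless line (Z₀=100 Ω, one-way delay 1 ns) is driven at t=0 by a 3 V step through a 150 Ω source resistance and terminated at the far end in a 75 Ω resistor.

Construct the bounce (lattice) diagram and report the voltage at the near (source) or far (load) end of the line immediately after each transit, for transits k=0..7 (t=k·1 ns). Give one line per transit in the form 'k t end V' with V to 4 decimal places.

Γ_L=-0.142857, Γ_S=0.200000; launch V₁=3·100/250=1.200000
k=0 src: V=1.2000
k=1 load: inc=1.200000, refl=1.200000·-0.142857=-0.1714; V=0.000000+1.200000+-0.171429=1.0286
k=2 src: inc=-0.171429, refl=-0.171429·0.200000=-0.0343; V=1.200000+-0.171429+-0.034286=0.9943
k=3 load: inc=-0.034286, refl=-0.034286·-0.142857=0.0049; V=1.028571+-0.034286+0.004898=0.9992
k=4 src: inc=0.004898, refl=0.004898·0.200000=0.0010; V=0.994286+0.004898+0.000980=1.0002
k=5 load: inc=0.000980, refl=0.000980·-0.142857=-0.0001; V=0.999184+0.000980+-0.000140=1.0000
k=6 src: inc=-0.000140, refl=-0.000140·0.200000=-0.0000; V=1.000163+-0.000140+-0.000028=1.0000
k=7 load: inc=-0.000028, refl=-0.000028·-0.142857=0.0000; V=1.000023+-0.000028+0.000004=1.0000

0 0 source 1.2000
1 1 load 1.0286
2 2 source 0.9943
3 3 load 0.9992
4 4 source 1.0002
5 5 load 1.0000
6 6 source 1.0000
7 7 load 1.0000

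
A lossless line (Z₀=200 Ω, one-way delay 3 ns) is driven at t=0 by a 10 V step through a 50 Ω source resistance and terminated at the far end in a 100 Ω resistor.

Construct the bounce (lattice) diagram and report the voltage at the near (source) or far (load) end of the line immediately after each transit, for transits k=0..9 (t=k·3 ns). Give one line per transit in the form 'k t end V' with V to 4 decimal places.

Γ_L=-0.333333, Γ_S=-0.600000; launch V₁=10·200/250=8.000000
k=0 src: V=8.0000
k=1 load: inc=8.000000, refl=8.000000·-0.333333=-2.6667; V=0.000000+8.000000+-2.666667=5.3333
k=2 src: inc=-2.666667, refl=-2.666667·-0.600000=1.6000; V=8.000000+-2.666667+1.600000=6.9333
k=3 load: inc=1.600000, refl=1.600000·-0.333333=-0.5333; V=5.333333+1.600000+-0.533333=6.4000
k=4 src: inc=-0.533333, refl=-0.533333·-0.600000=0.3200; V=6.933333+-0.533333+0.320000=6.7200
k=5 load: inc=0.320000, refl=0.320000·-0.333333=-0.1067; V=6.400000+0.320000+-0.106667=6.6133
k=6 src: inc=-0.106667, refl=-0.106667·-0.600000=0.0640; V=6.720000+-0.106667+0.064000=6.6773
k=7 load: inc=0.064000, refl=0.064000·-0.333333=-0.0213; V=6.613333+0.064000+-0.021333=6.6560
k=8 src: inc=-0.021333, refl=-0.021333·-0.600000=0.0128; V=6.677333+-0.021333+0.012800=6.6688
k=9 load: inc=0.012800, refl=0.012800·-0.333333=-0.0043; V=6.656000+0.012800+-0.004267=6.6645

0 0 source 8.0000
1 3 load 5.3333
2 6 source 6.9333
3 9 load 6.4000
4 12 source 6.7200
5 15 load 6.6133
6 18 source 6.6773
7 21 load 6.6560
8 24 source 6.6688
9 27 load 6.6645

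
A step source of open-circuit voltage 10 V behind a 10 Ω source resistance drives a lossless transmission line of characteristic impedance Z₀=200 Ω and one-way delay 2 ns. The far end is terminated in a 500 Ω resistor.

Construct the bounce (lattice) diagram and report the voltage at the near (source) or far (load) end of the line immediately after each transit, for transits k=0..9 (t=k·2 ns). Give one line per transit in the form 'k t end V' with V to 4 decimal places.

0 0 source 9.5238
1 2 load 13.6054
2 4 source 9.9125
3 6 load 8.3299
4 8 source 9.7618
5 10 load 10.3755
6 12 source 9.8203
7 14 load 9.5823
8 16 source 9.7976
9 18 load 9.8899

Γ_L=0.428571, Γ_S=-0.904762; launch V₁=10·200/210=9.523810
k=0 src: V=9.5238
k=1 load: inc=9.523810, refl=9.523810·0.428571=4.0816; V=0.000000+9.523810+4.081633=13.6054
k=2 src: inc=4.081633, refl=4.081633·-0.904762=-3.6929; V=9.523810+4.081633+-3.692906=9.9125
k=3 load: inc=-3.692906, refl=-3.692906·0.428571=-1.5827; V=13.605442+-3.692906+-1.582674=8.3299
k=4 src: inc=-1.582674, refl=-1.582674·-0.904762=1.4319; V=9.912536+-1.582674+1.431943=9.7618
k=5 load: inc=1.431943, refl=1.431943·0.428571=0.6137; V=8.329863+1.431943+0.613690=10.3755
k=6 src: inc=0.613690, refl=0.613690·-0.904762=-0.5552; V=9.761806+0.613690+-0.555243=9.8203
k=7 load: inc=-0.555243, refl=-0.555243·0.428571=-0.2380; V=10.375495+-0.555243+-0.237961=9.5823
k=8 src: inc=-0.237961, refl=-0.237961·-0.904762=0.2153; V=9.820252+-0.237961+0.215298=9.7976
k=9 load: inc=0.215298, refl=0.215298·0.428571=0.0923; V=9.582291+0.215298+0.092271=9.8899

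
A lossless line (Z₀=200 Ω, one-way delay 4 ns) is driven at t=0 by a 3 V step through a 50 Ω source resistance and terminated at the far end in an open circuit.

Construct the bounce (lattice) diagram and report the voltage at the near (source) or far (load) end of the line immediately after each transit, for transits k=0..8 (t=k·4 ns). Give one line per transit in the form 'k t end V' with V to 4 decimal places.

0 0 source 2.4000
1 4 load 4.8000
2 8 source 3.3600
3 12 load 1.9200
4 16 source 2.7840
5 20 load 3.6480
6 24 source 3.1296
7 28 load 2.6112
8 32 source 2.9222

Γ_L=1.000000, Γ_S=-0.600000; launch V₁=3·200/250=2.400000
k=0 src: V=2.4000
k=1 load: inc=2.400000, refl=2.400000·1.000000=2.4000; V=0.000000+2.400000+2.400000=4.8000
k=2 src: inc=2.400000, refl=2.400000·-0.600000=-1.4400; V=2.400000+2.400000+-1.440000=3.3600
k=3 load: inc=-1.440000, refl=-1.440000·1.000000=-1.4400; V=4.800000+-1.440000+-1.440000=1.9200
k=4 src: inc=-1.440000, refl=-1.440000·-0.600000=0.8640; V=3.360000+-1.440000+0.864000=2.7840
k=5 load: inc=0.864000, refl=0.864000·1.000000=0.8640; V=1.920000+0.864000+0.864000=3.6480
k=6 src: inc=0.864000, refl=0.864000·-0.600000=-0.5184; V=2.784000+0.864000+-0.518400=3.1296
k=7 load: inc=-0.518400, refl=-0.518400·1.000000=-0.5184; V=3.648000+-0.518400+-0.518400=2.6112
k=8 src: inc=-0.518400, refl=-0.518400·-0.600000=0.3110; V=3.129600+-0.518400+0.311040=2.9222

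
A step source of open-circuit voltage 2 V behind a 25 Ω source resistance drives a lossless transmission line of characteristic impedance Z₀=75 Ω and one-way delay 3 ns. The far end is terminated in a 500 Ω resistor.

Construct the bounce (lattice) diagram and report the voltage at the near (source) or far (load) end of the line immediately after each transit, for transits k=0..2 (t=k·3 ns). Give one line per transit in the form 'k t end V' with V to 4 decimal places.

0 0 source 1.5000
1 3 load 2.6087
2 6 source 2.0543

Γ_L=0.739130, Γ_S=-0.500000; launch V₁=2·75/100=1.500000
k=0 src: V=1.5000
k=1 load: inc=1.500000, refl=1.500000·0.739130=1.1087; V=0.000000+1.500000+1.108696=2.6087
k=2 src: inc=1.108696, refl=1.108696·-0.500000=-0.5543; V=1.500000+1.108696+-0.554348=2.0543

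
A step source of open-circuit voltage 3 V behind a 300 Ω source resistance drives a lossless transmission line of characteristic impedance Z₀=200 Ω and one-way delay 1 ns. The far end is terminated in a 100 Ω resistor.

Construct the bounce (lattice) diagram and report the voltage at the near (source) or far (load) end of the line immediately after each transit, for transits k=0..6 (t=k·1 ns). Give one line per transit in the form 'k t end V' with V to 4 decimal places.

0 0 source 1.2000
1 1 load 0.8000
2 2 source 0.7200
3 3 load 0.7467
4 4 source 0.7520
5 5 load 0.7502
6 6 source 0.7499

Γ_L=-0.333333, Γ_S=0.200000; launch V₁=3·200/500=1.200000
k=0 src: V=1.2000
k=1 load: inc=1.200000, refl=1.200000·-0.333333=-0.4000; V=0.000000+1.200000+-0.400000=0.8000
k=2 src: inc=-0.400000, refl=-0.400000·0.200000=-0.0800; V=1.200000+-0.400000+-0.080000=0.7200
k=3 load: inc=-0.080000, refl=-0.080000·-0.333333=0.0267; V=0.800000+-0.080000+0.026667=0.7467
k=4 src: inc=0.026667, refl=0.026667·0.200000=0.0053; V=0.720000+0.026667+0.005333=0.7520
k=5 load: inc=0.005333, refl=0.005333·-0.333333=-0.0018; V=0.746667+0.005333+-0.001778=0.7502
k=6 src: inc=-0.001778, refl=-0.001778·0.200000=-0.0004; V=0.752000+-0.001778+-0.000356=0.7499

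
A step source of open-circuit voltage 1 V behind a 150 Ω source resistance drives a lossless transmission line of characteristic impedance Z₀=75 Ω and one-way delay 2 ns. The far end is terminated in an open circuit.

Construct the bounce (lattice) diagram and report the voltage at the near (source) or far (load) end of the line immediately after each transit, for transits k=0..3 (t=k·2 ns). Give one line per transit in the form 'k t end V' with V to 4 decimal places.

Γ_L=1.000000, Γ_S=0.333333; launch V₁=1·75/225=0.333333
k=0 src: V=0.3333
k=1 load: inc=0.333333, refl=0.333333·1.000000=0.3333; V=0.000000+0.333333+0.333333=0.6667
k=2 src: inc=0.333333, refl=0.333333·0.333333=0.1111; V=0.333333+0.333333+0.111111=0.7778
k=3 load: inc=0.111111, refl=0.111111·1.000000=0.1111; V=0.666667+0.111111+0.111111=0.8889

0 0 source 0.3333
1 2 load 0.6667
2 4 source 0.7778
3 6 load 0.8889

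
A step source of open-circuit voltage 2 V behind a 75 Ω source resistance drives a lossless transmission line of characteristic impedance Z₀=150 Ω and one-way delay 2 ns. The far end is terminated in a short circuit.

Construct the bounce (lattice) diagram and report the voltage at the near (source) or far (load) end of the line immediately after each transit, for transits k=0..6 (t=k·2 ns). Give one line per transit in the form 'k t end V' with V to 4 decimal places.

0 0 source 1.3333
1 2 load 0.0000
2 4 source 0.4444
3 6 load 0.0000
4 8 source 0.1481
5 10 load 0.0000
6 12 source 0.0494

Γ_L=-1.000000, Γ_S=-0.333333; launch V₁=2·150/225=1.333333
k=0 src: V=1.3333
k=1 load: inc=1.333333, refl=1.333333·-1.000000=-1.3333; V=0.000000+1.333333+-1.333333=0.0000
k=2 src: inc=-1.333333, refl=-1.333333·-0.333333=0.4444; V=1.333333+-1.333333+0.444444=0.4444
k=3 load: inc=0.444444, refl=0.444444·-1.000000=-0.4444; V=0.000000+0.444444+-0.444444=0.0000
k=4 src: inc=-0.444444, refl=-0.444444·-0.333333=0.1481; V=0.444444+-0.444444+0.148148=0.1481
k=5 load: inc=0.148148, refl=0.148148·-1.000000=-0.1481; V=0.000000+0.148148+-0.148148=0.0000
k=6 src: inc=-0.148148, refl=-0.148148·-0.333333=0.0494; V=0.148148+-0.148148+0.049383=0.0494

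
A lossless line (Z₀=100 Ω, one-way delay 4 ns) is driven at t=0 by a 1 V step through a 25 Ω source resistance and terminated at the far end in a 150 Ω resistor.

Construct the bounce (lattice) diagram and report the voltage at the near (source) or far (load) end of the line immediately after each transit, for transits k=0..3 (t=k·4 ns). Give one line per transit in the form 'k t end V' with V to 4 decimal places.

Γ_L=0.200000, Γ_S=-0.600000; launch V₁=1·100/125=0.800000
k=0 src: V=0.8000
k=1 load: inc=0.800000, refl=0.800000·0.200000=0.1600; V=0.000000+0.800000+0.160000=0.9600
k=2 src: inc=0.160000, refl=0.160000·-0.600000=-0.0960; V=0.800000+0.160000+-0.096000=0.8640
k=3 load: inc=-0.096000, refl=-0.096000·0.200000=-0.0192; V=0.960000+-0.096000+-0.019200=0.8448

0 0 source 0.8000
1 4 load 0.9600
2 8 source 0.8640
3 12 load 0.8448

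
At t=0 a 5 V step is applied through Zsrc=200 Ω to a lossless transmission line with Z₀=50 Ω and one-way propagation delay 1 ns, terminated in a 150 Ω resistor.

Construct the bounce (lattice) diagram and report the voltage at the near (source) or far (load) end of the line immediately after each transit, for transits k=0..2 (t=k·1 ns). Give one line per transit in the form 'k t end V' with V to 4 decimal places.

0 0 source 1.0000
1 1 load 1.5000
2 2 source 1.8000

Γ_L=0.500000, Γ_S=0.600000; launch V₁=5·50/250=1.000000
k=0 src: V=1.0000
k=1 load: inc=1.000000, refl=1.000000·0.500000=0.5000; V=0.000000+1.000000+0.500000=1.5000
k=2 src: inc=0.500000, refl=0.500000·0.600000=0.3000; V=1.000000+0.500000+0.300000=1.8000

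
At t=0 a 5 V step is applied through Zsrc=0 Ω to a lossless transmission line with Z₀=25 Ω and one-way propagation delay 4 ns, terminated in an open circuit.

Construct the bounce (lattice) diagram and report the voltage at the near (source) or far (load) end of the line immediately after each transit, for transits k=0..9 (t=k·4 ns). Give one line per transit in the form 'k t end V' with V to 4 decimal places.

0 0 source 5.0000
1 4 load 10.0000
2 8 source 5.0000
3 12 load 0.0000
4 16 source 5.0000
5 20 load 10.0000
6 24 source 5.0000
7 28 load 0.0000
8 32 source 5.0000
9 36 load 10.0000

Γ_L=1.000000, Γ_S=-1.000000; launch V₁=5·25/25=5.000000
k=0 src: V=5.0000
k=1 load: inc=5.000000, refl=5.000000·1.000000=5.0000; V=0.000000+5.000000+5.000000=10.0000
k=2 src: inc=5.000000, refl=5.000000·-1.000000=-5.0000; V=5.000000+5.000000+-5.000000=5.0000
k=3 load: inc=-5.000000, refl=-5.000000·1.000000=-5.0000; V=10.000000+-5.000000+-5.000000=0.0000
k=4 src: inc=-5.000000, refl=-5.000000·-1.000000=5.0000; V=5.000000+-5.000000+5.000000=5.0000
k=5 load: inc=5.000000, refl=5.000000·1.000000=5.0000; V=0.000000+5.000000+5.000000=10.0000
k=6 src: inc=5.000000, refl=5.000000·-1.000000=-5.0000; V=5.000000+5.000000+-5.000000=5.0000
k=7 load: inc=-5.000000, refl=-5.000000·1.000000=-5.0000; V=10.000000+-5.000000+-5.000000=0.0000
k=8 src: inc=-5.000000, refl=-5.000000·-1.000000=5.0000; V=5.000000+-5.000000+5.000000=5.0000
k=9 load: inc=5.000000, refl=5.000000·1.000000=5.0000; V=0.000000+5.000000+5.000000=10.0000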